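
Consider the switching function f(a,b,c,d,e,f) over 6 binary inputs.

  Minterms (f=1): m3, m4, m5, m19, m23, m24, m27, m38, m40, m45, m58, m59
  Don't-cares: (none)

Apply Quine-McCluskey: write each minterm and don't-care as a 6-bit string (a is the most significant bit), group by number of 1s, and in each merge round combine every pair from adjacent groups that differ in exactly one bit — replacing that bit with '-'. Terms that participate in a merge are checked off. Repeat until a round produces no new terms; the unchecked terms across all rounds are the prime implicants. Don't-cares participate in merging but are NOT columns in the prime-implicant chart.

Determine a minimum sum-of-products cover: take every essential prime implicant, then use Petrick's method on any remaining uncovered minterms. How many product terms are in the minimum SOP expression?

9

Round 0: 000011✓ 000100✓ 000101✓ 010011✓ 010111✓ 011000 011011✓ 100110 101000 101101 111010✓ 111011✓
Round 1: -11011 0-0011 00010- 01-011 010-11 11101-
PIs = {-11011, 0-0011, 00010-, 01-011, 010-11, 011000, 100110, 101000, 101101, 11101-}
Coverage chart:
  m3: 0-0011 ←essential
  m4: 00010- ←essential
  m5: 00010- ←essential
  m19: 0-0011,01-011,010-11
  m23: 010-11 ←essential
  m24: 011000 ←essential
  m27: -11011,01-011
  m38: 100110 ←essential
  m40: 101000 ←essential
  m45: 101101 ←essential
  m58: 11101- ←essential
  m59: -11011,11101-
Essential: 0-0011, 00010-, 010-11, 011000, 100110, 101000, 101101, 11101-
Petrick residual → -11011
Min cover (9 terms): bcd'ef + a'c'd'ef + a'b'c'de' + a'bc'ef + a'bcd'e'f' + ab'c'def' + ab'cd'e'f' + ab'cde'f + abcd'e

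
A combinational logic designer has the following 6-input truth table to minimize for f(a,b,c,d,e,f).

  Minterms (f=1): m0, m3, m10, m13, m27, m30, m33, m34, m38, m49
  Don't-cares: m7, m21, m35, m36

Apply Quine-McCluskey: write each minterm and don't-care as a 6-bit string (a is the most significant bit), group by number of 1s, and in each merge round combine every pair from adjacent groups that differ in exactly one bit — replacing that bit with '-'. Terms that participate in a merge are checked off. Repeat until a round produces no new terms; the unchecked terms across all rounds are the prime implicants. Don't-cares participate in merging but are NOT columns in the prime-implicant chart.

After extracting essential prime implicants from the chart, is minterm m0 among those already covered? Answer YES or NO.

YES

[col 0] 000000, 000011*, 000111*, 001010, 001101, 010101, 011011, 011110, 100001*, 100010*, 100011*, 100100*, 100110*, 110001*
[col 1] -00011, 000-11, 1-0001, 100-10, 1000-1, 10001-, 1001-0
Prime implicants: -00011, 000-11, 000000, 001010, 001101, 010101, 011011, 011110, 1-0001, 100-10, 1000-1, 10001-, 1001-0
PI chart (minterm → PIs covering it):
  0 | 000000  (sole → essential)
  3 | -00011,000-11
  10 | 001010  (sole → essential)
  13 | 001101  (sole → essential)
  27 | 011011  (sole → essential)
  30 | 011110  (sole → essential)
  33 | 1-0001,1000-1
  34 | 100-10,10001-
  38 | 100-10,1001-0
  49 | 1-0001  (sole → essential)
Essential prime implicants: 000000, 001010, 001101, 011011, 011110, 1-0001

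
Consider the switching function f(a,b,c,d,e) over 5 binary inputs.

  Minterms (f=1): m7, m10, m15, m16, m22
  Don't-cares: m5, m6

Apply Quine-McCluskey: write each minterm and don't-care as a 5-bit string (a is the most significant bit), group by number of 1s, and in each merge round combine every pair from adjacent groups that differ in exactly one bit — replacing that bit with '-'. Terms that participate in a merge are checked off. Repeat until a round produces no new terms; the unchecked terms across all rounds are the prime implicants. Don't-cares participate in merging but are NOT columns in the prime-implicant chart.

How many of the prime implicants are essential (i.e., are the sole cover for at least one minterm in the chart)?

size-2^0 implicants → 00101(✓)  00110(✓)  00111(✓)  01010  01111(✓)  10000  10110(✓)
size-2^1 implicants → -0110  0-111  001-1  0011-
Unchecked terms (primes): -0110, 0-111, 001-1, 0011-, 01010, 10000
Minterm coverage:
  m7 ⊆ 0-111,001-1,0011-
  m10 ⊆ 01010 [E]
  m15 ⊆ 0-111 [E]
  m16 ⊆ 10000 [E]
  m22 ⊆ -0110 [E]
E = {-0110, 0-111, 01010, 10000}

4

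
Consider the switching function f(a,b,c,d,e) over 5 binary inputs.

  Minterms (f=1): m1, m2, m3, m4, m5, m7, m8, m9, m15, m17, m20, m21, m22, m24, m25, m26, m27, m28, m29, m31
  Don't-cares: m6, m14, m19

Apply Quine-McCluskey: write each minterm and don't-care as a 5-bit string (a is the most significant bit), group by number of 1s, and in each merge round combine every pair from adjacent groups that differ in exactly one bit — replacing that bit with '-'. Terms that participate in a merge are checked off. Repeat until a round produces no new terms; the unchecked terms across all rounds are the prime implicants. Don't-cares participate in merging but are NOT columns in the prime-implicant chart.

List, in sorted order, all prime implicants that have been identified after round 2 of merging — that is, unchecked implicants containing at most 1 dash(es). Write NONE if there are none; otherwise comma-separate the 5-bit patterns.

size-2^0 implicants → 00001(✓)  00010(✓)  00011(✓)  00100(✓)  00101(✓)  00110(✓)  00111(✓)  01000(✓)  01001(✓)  01110(✓)  01111(✓)  10001(✓)  10011(✓)  10100(✓)  10101(✓)  10110(✓)  11000(✓)  11001(✓)  11010(✓)  11011(✓)  11100(✓)  11101(✓)  11111(✓)
size-2^1 implicants → -0001(✓)  -0011(✓)  -0100(✓)  -0101(✓)  -0110(✓)  -1000(✓)  -1001(✓)  -1111  0-001(✓)  0-110(✓)  0-111(✓)  00-01(✓)  00-10(✓)  00-11(✓)  000-1(✓)  0001-(✓)  001-0(✓)  001-1(✓)  0010-(✓)  0011-(✓)  0100-(✓)  0111-(✓)  1-001(✓)  1-011(✓)  1-100(✓)  1-101(✓)  10-01(✓)  100-1(✓)  101-0(✓)  1010-(✓)  11-00(✓)  11-01(✓)  11-11(✓)  110-0(✓)  110-1(✓)  1100-(✓)  1101-(✓)  111-1(✓)  1110-(✓)
size-2^2 implicants → --001  -0-01  -00-1  -01-0  -010-  -100-  0-11-  00--1  00-1-  001--  1--01  1-0-1  1-10-  11--1  11-0-  110--
Unchecked terms (primes): --001, -0-01, -00-1, -01-0, -010-, -100-, -1111, 0-11-, 00--1, 00-1-, 001--, 1--01, 1-0-1, 1-10-, 11--1, 11-0-, 110--

-1111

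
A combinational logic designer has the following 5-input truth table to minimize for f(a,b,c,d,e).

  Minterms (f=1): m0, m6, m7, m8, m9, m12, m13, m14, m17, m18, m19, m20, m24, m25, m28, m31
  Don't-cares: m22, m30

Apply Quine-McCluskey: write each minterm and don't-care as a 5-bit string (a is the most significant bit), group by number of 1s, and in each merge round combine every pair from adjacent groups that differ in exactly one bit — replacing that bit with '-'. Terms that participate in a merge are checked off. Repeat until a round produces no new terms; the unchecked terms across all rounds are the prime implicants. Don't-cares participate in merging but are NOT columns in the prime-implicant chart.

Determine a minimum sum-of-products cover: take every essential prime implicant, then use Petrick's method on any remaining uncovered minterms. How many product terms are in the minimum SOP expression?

9

[col 0] 00000*, 00110*, 00111*, 01000*, 01001*, 01100*, 01101*, 01110*, 10001*, 10010*, 10011*, 10100*, 10110*, 11000*, 11001*, 11100*, 11110*, 11111*
[col 1] -0110*, -1000*, -1001*, -1100*, -1110*, 0-000, 0-110*, 0011-, 01-00*, 01-01*, 0100-*, 011-0*, 0110-*, 1-001, 1-100*, 1-110*, 10-10, 100-1, 1001-, 101-0*, 11-00*, 1100-*, 111-0*, 1111-
[col 2] --110, -1-00, -100-, -11-0, 01-0-, 1-1-0
Prime implicants: --110, -1-00, -100-, -11-0, 0-000, 0011-, 01-0-, 1-001, 1-1-0, 10-10, 100-1, 1001-, 1111-
PI chart (minterm → PIs covering it):
  0 | 0-000  (sole → essential)
  6 | --110,0011-
  7 | 0011-  (sole → essential)
  8 | -1-00,-100-,0-000,01-0-
  9 | -100-,01-0-
  12 | -1-00,-11-0,01-0-
  13 | 01-0-  (sole → essential)
  14 | --110,-11-0
  17 | 1-001,100-1
  18 | 10-10,1001-
  19 | 100-1,1001-
  20 | 1-1-0  (sole → essential)
  24 | -1-00,-100-
  25 | -100-,1-001
  28 | -1-00,-11-0,1-1-0
  31 | 1111-  (sole → essential)
Essential prime implicants: 0-000, 0011-, 01-0-, 1-1-0, 1111-
Petrick residual → --110, -1-00, 1-001, 1001-
Minimum SOP uses 9 PIs: cde' + bd'e' + a'c'd'e' + a'b'cd + a'bd' + ac'd'e + ace' + ab'c'd + abcd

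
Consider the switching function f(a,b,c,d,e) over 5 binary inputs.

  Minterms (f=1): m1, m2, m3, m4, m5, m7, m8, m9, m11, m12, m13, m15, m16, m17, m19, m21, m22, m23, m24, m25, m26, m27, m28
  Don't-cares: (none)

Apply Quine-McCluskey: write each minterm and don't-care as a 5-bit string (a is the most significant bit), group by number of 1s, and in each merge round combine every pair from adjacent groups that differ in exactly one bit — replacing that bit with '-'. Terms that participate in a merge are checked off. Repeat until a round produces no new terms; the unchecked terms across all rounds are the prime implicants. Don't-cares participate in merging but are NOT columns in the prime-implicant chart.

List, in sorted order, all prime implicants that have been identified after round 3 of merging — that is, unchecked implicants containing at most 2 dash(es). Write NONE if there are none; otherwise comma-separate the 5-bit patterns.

-1-00, -100-, 0-10-, 0001-, 01-0-, 1-00-, 1011-, 110--

Round 0: 00001✓ 00010✓ 00011✓ 00100✓ 00101✓ 00111✓ 01000✓ 01001✓ 01011✓ 01100✓ 01101✓ 01111✓ 10000✓ 10001✓ 10011✓ 10101✓ 10110✓ 10111✓ 11000✓ 11001✓ 11010✓ 11011✓ 11100✓
Round 1: -0001✓ -0011✓ -0101✓ -0111✓ -1000✓ -1001✓ -1011✓ -1100✓ 0-001✓ 0-011✓ 0-100✓ 0-101✓ 0-111✓ 00-01✓ 00-11✓ 000-1✓ 0001- 001-1✓ 0010-✓ 01-00✓ 01-01✓ 01-11✓ 010-1✓ 0100-✓ 011-1✓ 0110-✓ 1-000✓ 1-001✓ 1-011✓ 10-01✓ 10-11✓ 100-1✓ 1000-✓ 101-1✓ 1011- 11-00✓ 110-0✓ 110-1✓ 1100-✓ 1101-✓
Round 2: --001✓ --011✓ -0-01✓ -0-11✓ -00-1✓ -01-1✓ -1-00 -10-1✓ -100- 0--01✓ 0--11✓ 0-0-1✓ 0-1-1✓ 0-10- 00--1✓ 01--1✓ 01-0- 1-0-1✓ 1-00- 10--1✓ 110--
Round 3: --0-1 -0--1 0---1
PIs = {--0-1, -0--1, -1-00, -100-, 0---1, 0-10-, 0001-, 01-0-, 1-00-, 1011-, 110--}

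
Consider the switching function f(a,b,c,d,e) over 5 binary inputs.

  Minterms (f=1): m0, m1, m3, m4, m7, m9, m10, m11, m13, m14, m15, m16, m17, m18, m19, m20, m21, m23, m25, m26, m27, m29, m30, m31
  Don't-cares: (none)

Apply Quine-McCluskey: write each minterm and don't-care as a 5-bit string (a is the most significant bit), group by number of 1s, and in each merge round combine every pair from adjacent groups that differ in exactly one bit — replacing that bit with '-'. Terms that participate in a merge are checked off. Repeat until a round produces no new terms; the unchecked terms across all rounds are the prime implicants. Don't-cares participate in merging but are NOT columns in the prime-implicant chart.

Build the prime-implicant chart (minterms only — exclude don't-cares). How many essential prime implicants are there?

[col 0] 00000*, 00001*, 00011*, 00100*, 00111*, 01001*, 01010*, 01011*, 01101*, 01110*, 01111*, 10000*, 10001*, 10010*, 10011*, 10100*, 10101*, 10111*, 11001*, 11010*, 11011*, 11101*, 11110*, 11111*
[col 1] -0000*, -0001*, -0011*, -0100*, -0111*, -1001*, -1010*, -1011*, -1101*, -1110*, -1111*, 0-001*, 0-011*, 0-111*, 00-00*, 00-11*, 000-1*, 0000-*, 01-01*, 01-10*, 01-11*, 010-1*, 0101-*, 011-1*, 0111-*, 1-001*, 1-010*, 1-011*, 1-101*, 1-111*, 10-00*, 10-01*, 10-11*, 100-0*, 100-1*, 1000-*, 1001-*, 101-1*, 1010-*, 11-01*, 11-10*, 11-11*, 110-1*, 1101-*, 111-1*, 1111-*
[col 2] --001*, --011*, --111*, -0-00, -0-11*, -00-1*, -000-, -1-01*, -1-10*, -1-11*, -10-1*, -101-*, -11-1*, -111-*, 0--11*, 0-0-1*, 01--1*, 01-1-*, 1--01*, 1--11*, 1-0-1*, 1-01-, 1-1-1*, 10--1*, 10-0-, 100--, 11--1*, 11-1-*
[col 3] ---11, --0-1, -1--1, -1-1-, 1---1
Prime implicants: ---11, --0-1, -0-00, -000-, -1--1, -1-1-, 1---1, 1-01-, 10-0-, 100--
PI chart (minterm → PIs covering it):
  0 | -0-00,-000-
  1 | --0-1,-000-
  3 | ---11,--0-1
  4 | -0-00  (sole → essential)
  7 | ---11  (sole → essential)
  9 | --0-1,-1--1
  10 | -1-1-  (sole → essential)
  11 | ---11,--0-1,-1--1,-1-1-
  13 | -1--1  (sole → essential)
  14 | -1-1-  (sole → essential)
  15 | ---11,-1--1,-1-1-
  16 | -0-00,-000-,10-0-,100--
  17 | --0-1,-000-,1---1,10-0-,100--
  18 | 1-01-,100--
  19 | ---11,--0-1,1---1,1-01-,100--
  20 | -0-00,10-0-
  21 | 1---1,10-0-
  23 | ---11,1---1
  25 | --0-1,-1--1,1---1
  26 | -1-1-,1-01-
  27 | ---11,--0-1,-1--1,-1-1-,1---1,1-01-
  29 | -1--1,1---1
  30 | -1-1-  (sole → essential)
  31 | ---11,-1--1,-1-1-,1---1
Essential prime implicants: ---11, -0-00, -1--1, -1-1-

4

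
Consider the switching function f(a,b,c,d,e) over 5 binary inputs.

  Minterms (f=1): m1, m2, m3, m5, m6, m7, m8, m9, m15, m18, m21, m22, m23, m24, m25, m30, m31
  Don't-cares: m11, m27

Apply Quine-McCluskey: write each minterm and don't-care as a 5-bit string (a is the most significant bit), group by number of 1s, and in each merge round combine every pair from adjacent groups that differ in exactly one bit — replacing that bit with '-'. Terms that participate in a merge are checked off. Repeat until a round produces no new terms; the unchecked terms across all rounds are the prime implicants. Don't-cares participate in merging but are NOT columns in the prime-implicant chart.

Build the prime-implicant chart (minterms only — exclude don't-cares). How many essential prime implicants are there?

4

size-2^0 implicants → 00001(✓)  00010(✓)  00011(✓)  00101(✓)  00110(✓)  00111(✓)  01000(✓)  01001(✓)  01011(✓)  01111(✓)  10010(✓)  10101(✓)  10110(✓)  10111(✓)  11000(✓)  11001(✓)  11011(✓)  11110(✓)  11111(✓)
size-2^1 implicants → -0010(✓)  -0101(✓)  -0110(✓)  -0111(✓)  -1000(✓)  -1001(✓)  -1011(✓)  -1111(✓)  0-001(✓)  0-011(✓)  0-111(✓)  00-01(✓)  00-10(✓)  00-11(✓)  000-1(✓)  0001-(✓)  001-1(✓)  0011-(✓)  01-11(✓)  010-1(✓)  0100-(✓)  1-110(✓)  1-111(✓)  10-10(✓)  101-1(✓)  1011-(✓)  11-11(✓)  110-1(✓)  1100-(✓)  1111-(✓)
size-2^2 implicants → --111  -0-10  -01-1  -011-  -1-11  -10-1  -100-  0--11  0-0-1  00--1  00-1-  1-11-
Unchecked terms (primes): --111, -0-10, -01-1, -011-, -1-11, -10-1, -100-, 0--11, 0-0-1, 00--1, 00-1-, 1-11-
Minterm coverage:
  m1 ⊆ 0-0-1,00--1
  m2 ⊆ -0-10,00-1-
  m3 ⊆ 0--11,0-0-1,00--1,00-1-
  m5 ⊆ -01-1,00--1
  m6 ⊆ -0-10,-011-,00-1-
  m7 ⊆ --111,-01-1,-011-,0--11,00--1,00-1-
  m8 ⊆ -100- [E]
  m9 ⊆ -10-1,-100-,0-0-1
  m15 ⊆ --111,-1-11,0--11
  m18 ⊆ -0-10 [E]
  m21 ⊆ -01-1 [E]
  m22 ⊆ -0-10,-011-,1-11-
  m23 ⊆ --111,-01-1,-011-,1-11-
  m24 ⊆ -100- [E]
  m25 ⊆ -10-1,-100-
  m30 ⊆ 1-11- [E]
  m31 ⊆ --111,-1-11,1-11-
E = {-0-10, -01-1, -100-, 1-11-}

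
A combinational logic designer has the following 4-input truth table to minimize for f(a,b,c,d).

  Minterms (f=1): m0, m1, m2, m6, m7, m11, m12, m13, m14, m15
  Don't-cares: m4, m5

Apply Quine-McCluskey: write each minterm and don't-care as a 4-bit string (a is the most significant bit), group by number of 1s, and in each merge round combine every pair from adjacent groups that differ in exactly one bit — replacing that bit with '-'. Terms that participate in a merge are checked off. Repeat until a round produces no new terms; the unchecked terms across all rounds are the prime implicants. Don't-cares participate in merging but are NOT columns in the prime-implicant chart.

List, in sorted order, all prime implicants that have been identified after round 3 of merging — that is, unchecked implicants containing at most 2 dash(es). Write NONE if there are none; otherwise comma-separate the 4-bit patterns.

Round 0: 0000✓ 0001✓ 0010✓ 0100✓ 0101✓ 0110✓ 0111✓ 1011✓ 1100✓ 1101✓ 1110✓ 1111✓
Round 1: -100✓ -101✓ -110✓ -111✓ 0-00✓ 0-01✓ 0-10✓ 00-0✓ 000-✓ 01-0✓ 01-1✓ 010-✓ 011-✓ 1-11 11-0✓ 11-1✓ 110-✓ 111-✓
Round 2: -1-0✓ -1-1✓ -10-✓ -11-✓ 0--0 0-0- 01--✓ 11--✓
Round 3: -1--
PIs = {-1--, 0--0, 0-0-, 1-11}

0--0, 0-0-, 1-11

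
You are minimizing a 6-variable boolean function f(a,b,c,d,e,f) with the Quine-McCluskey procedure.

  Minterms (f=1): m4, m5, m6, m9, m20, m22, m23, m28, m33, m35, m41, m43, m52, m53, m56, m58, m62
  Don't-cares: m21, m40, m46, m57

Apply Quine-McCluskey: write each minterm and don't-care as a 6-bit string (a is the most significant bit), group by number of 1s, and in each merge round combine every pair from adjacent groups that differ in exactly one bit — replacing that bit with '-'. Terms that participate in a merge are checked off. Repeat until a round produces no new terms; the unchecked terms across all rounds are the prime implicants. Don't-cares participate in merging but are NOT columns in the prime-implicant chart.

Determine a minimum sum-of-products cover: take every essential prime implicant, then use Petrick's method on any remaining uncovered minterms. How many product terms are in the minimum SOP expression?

[col 0] 000100*, 000101*, 000110*, 001001*, 010100*, 010101*, 010110*, 010111*, 011100*, 100001*, 100011*, 101000*, 101001*, 101011*, 101110*, 110100*, 110101*, 111000*, 111001*, 111010*, 111110*
[col 1] -01001, -10100*, -10101*, 0-0100*, 0-0101*, 0-0110*, 0001-0*, 00010-*, 01-100, 0101-0*, 0101-1*, 01010-*, 01011-*, 1-1000*, 1-1001*, 1-1110, 10-001*, 10-011*, 1000-1*, 1010-1*, 10100-*, 11010-*, 111-10, 1110-0, 11100-*
[col 2] -1010-, 0-01-0, 0-010-, 0101--, 1-100-, 10-0-1
Prime implicants: -01001, -1010-, 0-01-0, 0-010-, 01-100, 0101--, 1-100-, 1-1110, 10-0-1, 111-10, 1110-0
PI chart (minterm → PIs covering it):
  4 | 0-01-0,0-010-
  5 | 0-010-  (sole → essential)
  6 | 0-01-0  (sole → essential)
  9 | -01001  (sole → essential)
  20 | -1010-,0-01-0,0-010-,01-100,0101--
  22 | 0-01-0,0101--
  23 | 0101--  (sole → essential)
  28 | 01-100  (sole → essential)
  33 | 10-0-1  (sole → essential)
  35 | 10-0-1  (sole → essential)
  41 | -01001,1-100-,10-0-1
  43 | 10-0-1  (sole → essential)
  52 | -1010-  (sole → essential)
  53 | -1010-  (sole → essential)
  56 | 1-100-,1110-0
  58 | 111-10,1110-0
  62 | 1-1110,111-10
Essential prime implicants: -01001, -1010-, 0-01-0, 0-010-, 01-100, 0101--, 10-0-1
Petrick residual → 1-100-, 111-10
Minimum SOP uses 9 PIs: b'cd'e'f + bc'de' + a'c'df' + a'c'de' + a'bde'f' + a'bc'd + acd'e' + ab'd'f + abcef'

9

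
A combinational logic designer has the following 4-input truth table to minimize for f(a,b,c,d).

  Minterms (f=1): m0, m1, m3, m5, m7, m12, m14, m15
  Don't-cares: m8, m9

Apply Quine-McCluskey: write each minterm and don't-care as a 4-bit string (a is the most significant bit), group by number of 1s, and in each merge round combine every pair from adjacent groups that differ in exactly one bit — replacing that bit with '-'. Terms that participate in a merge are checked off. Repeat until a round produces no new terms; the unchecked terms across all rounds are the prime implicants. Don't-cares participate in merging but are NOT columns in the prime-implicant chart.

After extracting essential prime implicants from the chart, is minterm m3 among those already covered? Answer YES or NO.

YES

size-2^0 implicants → 0000(✓)  0001(✓)  0011(✓)  0101(✓)  0111(✓)  1000(✓)  1001(✓)  1100(✓)  1110(✓)  1111(✓)
size-2^1 implicants → -000(✓)  -001(✓)  -111  0-01(✓)  0-11(✓)  00-1(✓)  000-(✓)  01-1(✓)  1-00  100-(✓)  11-0  111-
size-2^2 implicants → -00-  0--1
Unchecked terms (primes): -00-, -111, 0--1, 1-00, 11-0, 111-
Minterm coverage:
  m0 ⊆ -00- [E]
  m1 ⊆ -00-,0--1
  m3 ⊆ 0--1 [E]
  m5 ⊆ 0--1 [E]
  m7 ⊆ -111,0--1
  m12 ⊆ 1-00,11-0
  m14 ⊆ 11-0,111-
  m15 ⊆ -111,111-
E = {-00-, 0--1}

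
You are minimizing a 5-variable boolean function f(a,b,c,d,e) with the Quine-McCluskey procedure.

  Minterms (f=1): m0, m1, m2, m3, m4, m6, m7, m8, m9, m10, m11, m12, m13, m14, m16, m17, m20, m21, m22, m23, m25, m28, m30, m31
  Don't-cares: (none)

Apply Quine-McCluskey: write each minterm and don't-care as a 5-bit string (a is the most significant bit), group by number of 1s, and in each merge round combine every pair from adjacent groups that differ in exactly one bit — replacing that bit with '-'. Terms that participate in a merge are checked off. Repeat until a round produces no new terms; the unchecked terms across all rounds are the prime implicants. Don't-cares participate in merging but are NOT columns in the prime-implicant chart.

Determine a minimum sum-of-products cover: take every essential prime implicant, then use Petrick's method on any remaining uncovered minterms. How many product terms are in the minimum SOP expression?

[col 0] 00000*, 00001*, 00010*, 00011*, 00100*, 00110*, 00111*, 01000*, 01001*, 01010*, 01011*, 01100*, 01101*, 01110*, 10000*, 10001*, 10100*, 10101*, 10110*, 10111*, 11001*, 11100*, 11110*, 11111*
[col 1] -0000*, -0001*, -0100*, -0110*, -0111*, -1001*, -1100*, -1110*, 0-000*, 0-001*, 0-010*, 0-011*, 0-100*, 0-110*, 00-00*, 00-10*, 00-11*, 000-0*, 000-1*, 0000-*, 0001-*, 001-0*, 0011-*, 01-00*, 01-01*, 01-10*, 010-0*, 010-1*, 0100-*, 0101-*, 011-0*, 0110-*, 1-001*, 1-100*, 1-110*, 1-111*, 10-00*, 10-01*, 1000-*, 101-0*, 101-1*, 1010-*, 1011-*, 111-0*, 1111-*
[col 2] --001, --100*, --110*, -0-00, -000-, -01-0*, -011-, -11-0*, 0--00*, 0--10*, 0-0-0*, 0-0-1*, 0-00-*, 0-01-*, 0-1-0*, 00--0*, 00-1-, 000--*, 01--0*, 01-0-, 010--*, 1-1-0*, 1-11-, 10-0-, 101--
[col 3] --1-0, 0---0, 0-0--
Prime implicants: --001, --1-0, -0-00, -000-, -011-, 0---0, 0-0--, 00-1-, 01-0-, 1-11-, 10-0-, 101--
PI chart (minterm → PIs covering it):
  0 | -0-00,-000-,0---0,0-0--
  1 | --001,-000-,0-0--
  2 | 0---0,0-0--,00-1-
  3 | 0-0--,00-1-
  4 | --1-0,-0-00,0---0
  6 | --1-0,-011-,0---0,00-1-
  7 | -011-,00-1-
  8 | 0---0,0-0--,01-0-
  9 | --001,0-0--,01-0-
  10 | 0---0,0-0--
  11 | 0-0--  (sole → essential)
  12 | --1-0,0---0,01-0-
  13 | 01-0-  (sole → essential)
  14 | --1-0,0---0
  16 | -0-00,-000-,10-0-
  17 | --001,-000-,10-0-
  20 | --1-0,-0-00,10-0-,101--
  21 | 10-0-,101--
  22 | --1-0,-011-,1-11-,101--
  23 | -011-,1-11-,101--
  25 | --001  (sole → essential)
  28 | --1-0  (sole → essential)
  30 | --1-0,1-11-
  31 | 1-11-  (sole → essential)
Essential prime implicants: --001, --1-0, 0-0--, 01-0-, 1-11-
Petrick residual → -011-, 10-0-
Minimum SOP uses 7 PIs: c'd'e + ce' + b'cd + a'c' + a'bd' + acd + ab'd'

7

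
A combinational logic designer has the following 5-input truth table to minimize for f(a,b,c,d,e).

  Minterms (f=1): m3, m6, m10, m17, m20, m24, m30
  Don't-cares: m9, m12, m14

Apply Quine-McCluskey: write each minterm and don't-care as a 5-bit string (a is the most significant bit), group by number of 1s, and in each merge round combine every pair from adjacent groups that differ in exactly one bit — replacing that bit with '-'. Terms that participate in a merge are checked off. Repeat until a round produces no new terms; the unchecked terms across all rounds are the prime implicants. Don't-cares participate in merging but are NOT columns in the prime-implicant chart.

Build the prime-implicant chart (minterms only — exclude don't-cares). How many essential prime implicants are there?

[col 0] 00011, 00110*, 01001, 01010*, 01100*, 01110*, 10001, 10100, 11000, 11110*
[col 1] -1110, 0-110, 01-10, 011-0
Prime implicants: -1110, 0-110, 00011, 01-10, 01001, 011-0, 10001, 10100, 11000
PI chart (minterm → PIs covering it):
  3 | 00011  (sole → essential)
  6 | 0-110  (sole → essential)
  10 | 01-10  (sole → essential)
  17 | 10001  (sole → essential)
  20 | 10100  (sole → essential)
  24 | 11000  (sole → essential)
  30 | -1110  (sole → essential)
Essential prime implicants: -1110, 0-110, 00011, 01-10, 10001, 10100, 11000

7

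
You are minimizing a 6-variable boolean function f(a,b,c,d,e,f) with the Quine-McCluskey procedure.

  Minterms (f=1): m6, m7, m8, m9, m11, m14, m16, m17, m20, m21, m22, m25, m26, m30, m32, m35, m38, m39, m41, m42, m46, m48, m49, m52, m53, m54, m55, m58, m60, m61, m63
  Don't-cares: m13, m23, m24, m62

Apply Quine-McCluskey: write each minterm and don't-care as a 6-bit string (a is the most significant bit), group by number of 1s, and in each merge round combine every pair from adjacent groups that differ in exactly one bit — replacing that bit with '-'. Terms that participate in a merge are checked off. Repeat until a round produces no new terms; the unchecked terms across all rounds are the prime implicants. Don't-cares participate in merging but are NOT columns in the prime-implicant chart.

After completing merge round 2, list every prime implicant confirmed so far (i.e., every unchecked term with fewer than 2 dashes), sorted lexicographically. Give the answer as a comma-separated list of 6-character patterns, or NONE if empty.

size-2^0 implicants → 000110(✓)  000111(✓)  001000(✓)  001001(✓)  001011(✓)  001101(✓)  001110(✓)  010000(✓)  010001(✓)  010100(✓)  010101(✓)  010110(✓)  010111(✓)  011000(✓)  011001(✓)  011010(✓)  011110(✓)  100000(✓)  100011(✓)  100110(✓)  100111(✓)  101001(✓)  101010(✓)  101110(✓)  110000(✓)  110001(✓)  110100(✓)  110101(✓)  110110(✓)  110111(✓)  111010(✓)  111100(✓)  111101(✓)  111110(✓)  111111(✓)
size-2^1 implicants → -00110(✓)  -00111(✓)  -01001  -01110(✓)  -10000(✓)  -10001(✓)  -10100(✓)  -10101(✓)  -10110(✓)  -10111(✓)  -11010(✓)  -11110(✓)  0-0110(✓)  0-0111(✓)  0-1000(✓)  0-1001(✓)  0-1110(✓)  00-110(✓)  00011-(✓)  001-01  0010-1  00100-(✓)  01-000(✓)  01-001(✓)  01-110(✓)  010-00(✓)  010-01(✓)  01000-(✓)  0101-0(✓)  0101-1(✓)  01010-(✓)  01011-(✓)  011-10(✓)  0110-0  01100-(✓)  1-0000  1-0110(✓)  1-0111(✓)  1-1010(✓)  1-1110(✓)  10-110(✓)  100-11  10011-(✓)  101-10(✓)  11-100(✓)  11-101(✓)  11-110(✓)  11-111(✓)  110-00(✓)  110-01(✓)  11000-(✓)  1101-0(✓)  1101-1(✓)  11010-(✓)  11011-(✓)  111-10(✓)  1111-0(✓)  1111-1(✓)  11110-(✓)  11111-(✓)
size-2^2 implicants → --0110(✓)  --0111(✓)  --1110(✓)  -0-110(✓)  -0011-(✓)  -1-110(✓)  -10-00(✓)  -10-01(✓)  -1000-(✓)  -101-0(✓)  -101-1(✓)  -1010-(✓)  -1011-(✓)  -11-10  0--110(✓)  0-011-(✓)  0-100-  01-00-  010-0-(✓)  0101--(✓)  1--110(✓)  1-011-(✓)  1-1-10  11-1-0(✓)  11-1-1(✓)  11-10-(✓)  11-11-(✓)  110-0-(✓)  1101--(✓)  1111--(✓)
size-2^3 implicants → ---110  --011-  -10-0-  -101--  11-1--
Unchecked terms (primes): ---110, --011-, -01001, -10-0-, -101--, -11-10, 0-100-, 001-01, 0010-1, 01-00-, 0110-0, 1-0000, 1-1-10, 100-11, 11-1--

-01001, 001-01, 0010-1, 0110-0, 1-0000, 100-11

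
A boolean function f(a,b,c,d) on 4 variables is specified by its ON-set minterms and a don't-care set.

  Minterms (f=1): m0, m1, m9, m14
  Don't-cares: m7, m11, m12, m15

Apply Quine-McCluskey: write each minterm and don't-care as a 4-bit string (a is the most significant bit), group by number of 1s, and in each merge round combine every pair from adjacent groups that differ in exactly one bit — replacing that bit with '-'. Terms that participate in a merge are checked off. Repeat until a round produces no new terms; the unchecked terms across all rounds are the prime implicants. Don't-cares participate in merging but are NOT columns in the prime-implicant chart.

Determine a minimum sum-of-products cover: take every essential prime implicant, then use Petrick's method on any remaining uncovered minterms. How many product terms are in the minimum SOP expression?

3

[col 0] 0000*, 0001*, 0111*, 1001*, 1011*, 1100*, 1110*, 1111*
[col 1] -001, -111, 000-, 1-11, 10-1, 11-0, 111-
Prime implicants: -001, -111, 000-, 1-11, 10-1, 11-0, 111-
PI chart (minterm → PIs covering it):
  0 | 000-  (sole → essential)
  1 | -001,000-
  9 | -001,10-1
  14 | 11-0,111-
Essential prime implicants: 000-
Petrick residual → -001, 11-0
Minimum SOP uses 3 PIs: b'c'd + a'b'c' + abd'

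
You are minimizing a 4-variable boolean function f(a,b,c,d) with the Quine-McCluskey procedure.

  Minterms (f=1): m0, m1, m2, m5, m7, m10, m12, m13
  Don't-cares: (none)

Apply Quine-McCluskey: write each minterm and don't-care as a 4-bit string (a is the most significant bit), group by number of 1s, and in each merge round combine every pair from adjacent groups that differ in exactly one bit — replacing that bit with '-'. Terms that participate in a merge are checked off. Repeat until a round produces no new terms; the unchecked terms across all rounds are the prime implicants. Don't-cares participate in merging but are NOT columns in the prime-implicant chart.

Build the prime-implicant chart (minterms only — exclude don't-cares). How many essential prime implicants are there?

[col 0] 0000*, 0001*, 0010*, 0101*, 0111*, 1010*, 1100*, 1101*
[col 1] -010, -101, 0-01, 00-0, 000-, 01-1, 110-
Prime implicants: -010, -101, 0-01, 00-0, 000-, 01-1, 110-
PI chart (minterm → PIs covering it):
  0 | 00-0,000-
  1 | 0-01,000-
  2 | -010,00-0
  5 | -101,0-01,01-1
  7 | 01-1  (sole → essential)
  10 | -010  (sole → essential)
  12 | 110-  (sole → essential)
  13 | -101,110-
Essential prime implicants: -010, 01-1, 110-

3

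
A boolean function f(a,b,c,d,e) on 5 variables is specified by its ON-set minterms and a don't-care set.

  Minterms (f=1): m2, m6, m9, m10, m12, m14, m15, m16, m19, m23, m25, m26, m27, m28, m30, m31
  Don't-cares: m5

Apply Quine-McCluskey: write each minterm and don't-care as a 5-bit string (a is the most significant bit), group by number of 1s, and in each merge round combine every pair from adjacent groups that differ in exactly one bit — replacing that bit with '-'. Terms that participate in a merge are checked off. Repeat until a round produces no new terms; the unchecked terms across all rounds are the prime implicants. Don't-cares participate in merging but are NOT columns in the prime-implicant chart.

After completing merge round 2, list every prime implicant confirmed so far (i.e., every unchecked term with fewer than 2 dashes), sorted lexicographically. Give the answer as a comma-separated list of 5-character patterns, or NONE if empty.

[col 0] 00010*, 00101, 00110*, 01001*, 01010*, 01100*, 01110*, 01111*, 10000, 10011*, 10111*, 11001*, 11010*, 11011*, 11100*, 11110*, 11111*
[col 1] -1001, -1010*, -1100*, -1110*, -1111*, 0-010*, 0-110*, 00-10*, 01-10*, 011-0*, 0111-*, 1-011*, 1-111*, 10-11*, 11-10*, 11-11*, 110-1, 1101-*, 111-0*, 1111-*
[col 2] -1-10, -11-0, -111-, 0--10, 1--11, 11-1-
Prime implicants: -1-10, -1001, -11-0, -111-, 0--10, 00101, 1--11, 10000, 11-1-, 110-1

-1001, 00101, 10000, 110-1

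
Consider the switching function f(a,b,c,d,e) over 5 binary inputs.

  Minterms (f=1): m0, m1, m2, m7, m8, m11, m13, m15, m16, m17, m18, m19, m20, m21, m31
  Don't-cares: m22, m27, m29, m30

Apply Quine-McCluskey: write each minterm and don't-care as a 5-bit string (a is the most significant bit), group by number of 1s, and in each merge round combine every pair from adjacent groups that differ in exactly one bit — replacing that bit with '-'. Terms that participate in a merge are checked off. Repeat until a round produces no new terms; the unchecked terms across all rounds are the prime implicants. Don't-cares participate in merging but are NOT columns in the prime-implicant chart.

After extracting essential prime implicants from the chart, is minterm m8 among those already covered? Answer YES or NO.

size-2^0 implicants → 00000(✓)  00001(✓)  00010(✓)  00111(✓)  01000(✓)  01011(✓)  01101(✓)  01111(✓)  10000(✓)  10001(✓)  10010(✓)  10011(✓)  10100(✓)  10101(✓)  10110(✓)  11011(✓)  11101(✓)  11110(✓)  11111(✓)
size-2^1 implicants → -0000(✓)  -0001(✓)  -0010(✓)  -1011(✓)  -1101(✓)  -1111(✓)  0-000  0-111  000-0(✓)  0000-(✓)  01-11(✓)  011-1(✓)  1-011  1-101  1-110  10-00(✓)  10-01(✓)  10-10(✓)  100-0(✓)  100-1(✓)  1000-(✓)  1001-(✓)  101-0(✓)  1010-(✓)  11-11(✓)  111-1(✓)  1111-
size-2^2 implicants → -00-0  -000-  -1-11  -11-1  10--0  10-0-  100--
Unchecked terms (primes): -00-0, -000-, -1-11, -11-1, 0-000, 0-111, 1-011, 1-101, 1-110, 10--0, 10-0-, 100--, 1111-
Minterm coverage:
  m0 ⊆ -00-0,-000-,0-000
  m1 ⊆ -000- [E]
  m2 ⊆ -00-0 [E]
  m7 ⊆ 0-111 [E]
  m8 ⊆ 0-000 [E]
  m11 ⊆ -1-11 [E]
  m13 ⊆ -11-1 [E]
  m15 ⊆ -1-11,-11-1,0-111
  m16 ⊆ -00-0,-000-,10--0,10-0-,100--
  m17 ⊆ -000-,10-0-,100--
  m18 ⊆ -00-0,10--0,100--
  m19 ⊆ 1-011,100--
  m20 ⊆ 10--0,10-0-
  m21 ⊆ 1-101,10-0-
  m31 ⊆ -1-11,-11-1,1111-
E = {-00-0, -000-, -1-11, -11-1, 0-000, 0-111}

YES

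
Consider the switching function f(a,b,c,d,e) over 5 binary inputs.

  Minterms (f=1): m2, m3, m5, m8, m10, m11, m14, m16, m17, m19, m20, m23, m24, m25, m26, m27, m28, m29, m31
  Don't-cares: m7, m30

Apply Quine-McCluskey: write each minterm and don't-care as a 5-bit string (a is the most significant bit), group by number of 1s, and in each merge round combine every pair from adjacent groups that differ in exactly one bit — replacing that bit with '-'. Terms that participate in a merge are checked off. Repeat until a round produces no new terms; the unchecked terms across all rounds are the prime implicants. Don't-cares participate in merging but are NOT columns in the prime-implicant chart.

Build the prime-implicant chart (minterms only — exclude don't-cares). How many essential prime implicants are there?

6

Round 0: 00010✓ 00011✓ 00101✓ 00111✓ 01000✓ 01010✓ 01011✓ 01110✓ 10000✓ 10001✓ 10011✓ 10100✓ 10111✓ 11000✓ 11001✓ 11010✓ 11011✓ 11100✓ 11101✓ 11110✓ 11111✓
Round 1: -0011✓ -0111✓ -1000✓ -1010✓ -1011✓ -1110✓ 0-010✓ 0-011✓ 00-11✓ 0001-✓ 001-1 01-10✓ 010-0✓ 0101-✓ 1-000✓ 1-001✓ 1-011✓ 1-100✓ 1-111✓ 10-00✓ 10-11✓ 100-1✓ 1000-✓ 11-00✓ 11-01✓ 11-10✓ 11-11✓ 110-0✓ 110-1✓ 1100-✓ 1101-✓ 111-0✓ 111-1✓ 1110-✓ 1111-✓
Round 2: --011 -0-11 -1-10 -10-0 -101- 0-01- 1--00 1--11 1-0-1 1-00- 11--0✓ 11--1✓ 11-0-✓ 11-1-✓ 110--✓ 111--✓
Round 3: 11---
PIs = {--011, -0-11, -1-10, -10-0, -101-, 0-01-, 001-1, 1--00, 1--11, 1-0-1, 1-00-, 11---}
Coverage chart:
  m2: 0-01- ←essential
  m3: --011,-0-11,0-01-
  m5: 001-1 ←essential
  m8: -10-0 ←essential
  m10: -1-10,-10-0,-101-,0-01-
  m11: --011,-101-,0-01-
  m14: -1-10 ←essential
  m16: 1--00,1-00-
  m17: 1-0-1,1-00-
  m19: --011,-0-11,1--11,1-0-1
  m20: 1--00 ←essential
  m23: -0-11,1--11
  m24: -10-0,1--00,1-00-,11---
  m25: 1-0-1,1-00-,11---
  m26: -1-10,-10-0,-101-,11---
  m27: --011,-101-,1--11,1-0-1,11---
  m28: 1--00,11---
  m29: 11--- ←essential
  m31: 1--11,11---
Essential: -1-10, -10-0, 0-01-, 001-1, 1--00, 11---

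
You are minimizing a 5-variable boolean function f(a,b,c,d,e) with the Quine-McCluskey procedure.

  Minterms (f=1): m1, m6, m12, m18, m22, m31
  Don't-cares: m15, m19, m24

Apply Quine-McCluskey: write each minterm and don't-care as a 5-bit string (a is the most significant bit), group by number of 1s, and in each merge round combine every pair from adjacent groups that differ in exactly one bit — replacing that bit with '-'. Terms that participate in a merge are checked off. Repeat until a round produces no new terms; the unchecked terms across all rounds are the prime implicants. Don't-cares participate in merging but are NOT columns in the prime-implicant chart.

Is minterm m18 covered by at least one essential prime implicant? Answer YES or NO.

NO

[col 0] 00001, 00110*, 01100, 01111*, 10010*, 10011*, 10110*, 11000, 11111*
[col 1] -0110, -1111, 10-10, 1001-
Prime implicants: -0110, -1111, 00001, 01100, 10-10, 1001-, 11000
PI chart (minterm → PIs covering it):
  1 | 00001  (sole → essential)
  6 | -0110  (sole → essential)
  12 | 01100  (sole → essential)
  18 | 10-10,1001-
  22 | -0110,10-10
  31 | -1111  (sole → essential)
Essential prime implicants: -0110, -1111, 00001, 01100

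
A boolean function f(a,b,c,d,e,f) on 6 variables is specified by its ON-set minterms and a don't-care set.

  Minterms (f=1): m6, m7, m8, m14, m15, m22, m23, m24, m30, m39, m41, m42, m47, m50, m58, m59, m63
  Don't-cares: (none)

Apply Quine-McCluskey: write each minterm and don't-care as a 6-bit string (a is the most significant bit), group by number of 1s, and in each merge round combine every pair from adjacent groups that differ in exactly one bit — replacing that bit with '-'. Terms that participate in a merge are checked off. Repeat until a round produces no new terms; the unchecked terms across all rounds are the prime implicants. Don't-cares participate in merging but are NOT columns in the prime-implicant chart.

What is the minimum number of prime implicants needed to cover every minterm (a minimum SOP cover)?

8

[col 0] 000110*, 000111*, 001000*, 001110*, 001111*, 010110*, 010111*, 011000*, 011110*, 100111*, 101001, 101010*, 101111*, 110010*, 111010*, 111011*, 111111*
[col 1] -00111*, -01111*, 0-0110*, 0-0111*, 0-1000, 0-1110*, 00-110*, 00-111*, 00011-*, 00111-*, 01-110*, 01011-*, 1-1010, 1-1111, 10-111*, 11-010, 111-11, 11101-
[col 2] -0-111, 0--110, 0-011-, 00-11-
Prime implicants: -0-111, 0--110, 0-011-, 0-1000, 00-11-, 1-1010, 1-1111, 101001, 11-010, 111-11, 11101-
PI chart (minterm → PIs covering it):
  6 | 0--110,0-011-,00-11-
  7 | -0-111,0-011-,00-11-
  8 | 0-1000  (sole → essential)
  14 | 0--110,00-11-
  15 | -0-111,00-11-
  22 | 0--110,0-011-
  23 | 0-011-  (sole → essential)
  24 | 0-1000  (sole → essential)
  30 | 0--110  (sole → essential)
  39 | -0-111  (sole → essential)
  41 | 101001  (sole → essential)
  42 | 1-1010  (sole → essential)
  47 | -0-111,1-1111
  50 | 11-010  (sole → essential)
  58 | 1-1010,11-010,11101-
  59 | 111-11,11101-
  63 | 1-1111,111-11
Essential prime implicants: -0-111, 0--110, 0-011-, 0-1000, 1-1010, 101001, 11-010
Petrick residual → 111-11
Minimum SOP uses 8 PIs: b'def + a'def' + a'c'de + a'cd'e'f' + acd'ef' + ab'cd'e'f + abd'ef' + abcef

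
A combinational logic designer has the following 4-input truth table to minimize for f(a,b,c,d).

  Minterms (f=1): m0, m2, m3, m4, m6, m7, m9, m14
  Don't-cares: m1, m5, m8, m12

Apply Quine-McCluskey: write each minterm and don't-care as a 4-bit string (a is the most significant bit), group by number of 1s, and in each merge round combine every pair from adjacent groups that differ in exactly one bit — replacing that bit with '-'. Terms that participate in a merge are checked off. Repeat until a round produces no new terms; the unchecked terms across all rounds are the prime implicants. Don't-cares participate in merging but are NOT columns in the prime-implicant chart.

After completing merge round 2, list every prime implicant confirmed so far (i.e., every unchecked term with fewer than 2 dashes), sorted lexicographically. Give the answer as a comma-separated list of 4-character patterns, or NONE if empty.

[col 0] 0000*, 0001*, 0010*, 0011*, 0100*, 0101*, 0110*, 0111*, 1000*, 1001*, 1100*, 1110*
[col 1] -000*, -001*, -100*, -110*, 0-00*, 0-01*, 0-10*, 0-11*, 00-0*, 00-1*, 000-*, 001-*, 01-0*, 01-1*, 010-*, 011-*, 1-00*, 100-*, 11-0*
[col 2] --00, -00-, -1-0, 0--0*, 0--1*, 0-0-*, 0-1-*, 00--*, 01--*
[col 3] 0---
Prime implicants: --00, -00-, -1-0, 0---

NONE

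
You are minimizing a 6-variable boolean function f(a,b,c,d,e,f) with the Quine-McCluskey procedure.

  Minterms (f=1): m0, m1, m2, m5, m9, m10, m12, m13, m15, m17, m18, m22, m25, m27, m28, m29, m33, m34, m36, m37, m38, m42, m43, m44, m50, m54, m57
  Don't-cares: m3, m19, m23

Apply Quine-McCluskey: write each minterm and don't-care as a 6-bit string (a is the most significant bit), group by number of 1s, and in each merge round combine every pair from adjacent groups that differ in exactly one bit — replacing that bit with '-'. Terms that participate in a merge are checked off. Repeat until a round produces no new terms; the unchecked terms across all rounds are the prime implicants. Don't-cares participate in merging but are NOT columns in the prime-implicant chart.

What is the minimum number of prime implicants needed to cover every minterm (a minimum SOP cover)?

[col 0] 000000*, 000001*, 000010*, 000011*, 000101*, 001001*, 001010*, 001100*, 001101*, 001111*, 010001*, 010010*, 010011*, 010110*, 010111*, 011001*, 011011*, 011100*, 011101*, 100001*, 100010*, 100100*, 100101*, 100110*, 101010*, 101011*, 101100*, 110010*, 110110*, 111001*
[col 1] -00001*, -00010*, -00101*, -01010*, -01100, -10010*, -10110*, -11001, 0-0001*, 0-0010*, 0-0011*, 0-1001*, 0-1100*, 0-1101*, 00-001*, 00-010*, 00-101*, 000-01*, 0000-0*, 0000-1*, 00000-*, 00001-*, 001-01*, 0011-1, 00110-*, 01-001*, 01-011*, 010-10*, 010-11*, 0100-1*, 01001-*, 01011-*, 011-01*, 0110-1*, 01110-*, 1-0010*, 1-0110*, 10-010*, 10-100, 100-01*, 100-10*, 1001-0, 10010-, 10101-, 110-10*
[col 2] --0010, -0-010, -00-01, -10-10, 0--001, 0-00-1, 0-001-, 0-1-01, 0-110-, 00--01, 0000--, 01-0-1, 010-1-, 1-0-10
Prime implicants: --0010, -0-010, -00-01, -01100, -10-10, -11001, 0--001, 0-00-1, 0-001-, 0-1-01, 0-110-, 00--01, 0000--, 0011-1, 01-0-1, 010-1-, 1-0-10, 10-100, 1001-0, 10010-, 10101-
PI chart (minterm → PIs covering it):
  0 | 0000--  (sole → essential)
  1 | -00-01,0--001,0-00-1,00--01,0000--
  2 | --0010,-0-010,0-001-,0000--
  5 | -00-01,00--01
  9 | 0--001,0-1-01,00--01
  10 | -0-010  (sole → essential)
  12 | -01100,0-110-
  13 | 0-1-01,0-110-,00--01,0011-1
  15 | 0011-1  (sole → essential)
  17 | 0--001,0-00-1,01-0-1
  18 | --0010,-10-10,0-001-,010-1-
  22 | -10-10,010-1-
  25 | -11001,0--001,0-1-01,01-0-1
  27 | 01-0-1  (sole → essential)
  28 | 0-110-  (sole → essential)
  29 | 0-1-01,0-110-
  33 | -00-01  (sole → essential)
  34 | --0010,-0-010,1-0-10
  36 | 10-100,1001-0,10010-
  37 | -00-01,10010-
  38 | 1-0-10,1001-0
  42 | -0-010,10101-
  43 | 10101-  (sole → essential)
  44 | -01100,10-100
  50 | --0010,-10-10,1-0-10
  54 | -10-10,1-0-10
  57 | -11001  (sole → essential)
Essential prime implicants: -0-010, -00-01, -11001, 0-110-, 0000--, 0011-1, 01-0-1, 10101-
Petrick residual → -01100, -10-10, 0--001, 1001-0
Minimum SOP uses 12 PIs: b'd'ef' + b'c'e'f + b'cde'f' + bc'ef' + bcd'e'f + a'd'e'f + a'cde' + a'b'c'd' + a'b'cdf + a'bd'f + ab'c'df' + ab'cd'e

12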